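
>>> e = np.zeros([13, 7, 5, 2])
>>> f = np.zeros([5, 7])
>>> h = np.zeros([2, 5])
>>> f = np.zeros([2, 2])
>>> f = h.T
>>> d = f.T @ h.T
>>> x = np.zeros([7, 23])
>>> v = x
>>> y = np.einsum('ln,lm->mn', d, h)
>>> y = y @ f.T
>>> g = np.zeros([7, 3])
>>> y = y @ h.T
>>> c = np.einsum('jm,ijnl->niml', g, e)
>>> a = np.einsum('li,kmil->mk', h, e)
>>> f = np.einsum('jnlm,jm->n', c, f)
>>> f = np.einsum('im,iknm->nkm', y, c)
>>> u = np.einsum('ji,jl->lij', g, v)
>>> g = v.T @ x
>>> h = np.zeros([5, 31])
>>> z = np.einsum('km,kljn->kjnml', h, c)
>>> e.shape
(13, 7, 5, 2)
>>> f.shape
(3, 13, 2)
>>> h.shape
(5, 31)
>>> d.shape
(2, 2)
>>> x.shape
(7, 23)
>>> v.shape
(7, 23)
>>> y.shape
(5, 2)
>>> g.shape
(23, 23)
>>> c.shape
(5, 13, 3, 2)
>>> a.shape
(7, 13)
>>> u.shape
(23, 3, 7)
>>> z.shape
(5, 3, 2, 31, 13)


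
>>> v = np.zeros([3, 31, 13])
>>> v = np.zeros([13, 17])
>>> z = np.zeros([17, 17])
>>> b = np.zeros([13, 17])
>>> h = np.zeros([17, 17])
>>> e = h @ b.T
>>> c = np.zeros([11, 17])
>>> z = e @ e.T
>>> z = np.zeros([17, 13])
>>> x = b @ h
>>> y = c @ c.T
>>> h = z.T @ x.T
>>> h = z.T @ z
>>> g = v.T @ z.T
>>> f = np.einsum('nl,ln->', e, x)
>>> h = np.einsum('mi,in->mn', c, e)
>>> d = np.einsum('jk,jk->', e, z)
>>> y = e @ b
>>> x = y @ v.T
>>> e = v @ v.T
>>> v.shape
(13, 17)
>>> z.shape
(17, 13)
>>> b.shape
(13, 17)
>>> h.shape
(11, 13)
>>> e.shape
(13, 13)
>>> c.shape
(11, 17)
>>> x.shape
(17, 13)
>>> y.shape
(17, 17)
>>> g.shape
(17, 17)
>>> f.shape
()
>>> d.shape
()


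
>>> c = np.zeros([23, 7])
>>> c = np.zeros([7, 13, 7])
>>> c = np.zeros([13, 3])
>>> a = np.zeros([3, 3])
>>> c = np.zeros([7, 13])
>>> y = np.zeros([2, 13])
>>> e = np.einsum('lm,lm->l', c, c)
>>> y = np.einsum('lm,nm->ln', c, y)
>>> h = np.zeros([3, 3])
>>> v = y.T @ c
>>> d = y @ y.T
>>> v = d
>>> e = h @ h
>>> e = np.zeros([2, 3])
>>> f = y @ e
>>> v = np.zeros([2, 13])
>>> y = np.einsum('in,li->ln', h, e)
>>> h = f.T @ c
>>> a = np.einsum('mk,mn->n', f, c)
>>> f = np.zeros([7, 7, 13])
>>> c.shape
(7, 13)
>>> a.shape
(13,)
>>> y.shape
(2, 3)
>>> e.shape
(2, 3)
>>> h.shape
(3, 13)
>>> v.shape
(2, 13)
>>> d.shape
(7, 7)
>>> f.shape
(7, 7, 13)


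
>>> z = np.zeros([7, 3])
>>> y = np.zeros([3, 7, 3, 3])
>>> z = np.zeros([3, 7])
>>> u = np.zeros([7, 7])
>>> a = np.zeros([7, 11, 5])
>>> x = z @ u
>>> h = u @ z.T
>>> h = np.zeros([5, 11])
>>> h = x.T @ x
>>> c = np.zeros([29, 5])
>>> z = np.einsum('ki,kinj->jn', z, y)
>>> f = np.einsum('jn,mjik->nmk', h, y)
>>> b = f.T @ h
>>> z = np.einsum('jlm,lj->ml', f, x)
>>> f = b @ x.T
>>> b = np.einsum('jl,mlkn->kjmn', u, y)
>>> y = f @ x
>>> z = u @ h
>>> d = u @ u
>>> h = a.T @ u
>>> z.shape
(7, 7)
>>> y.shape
(3, 3, 7)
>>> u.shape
(7, 7)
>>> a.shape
(7, 11, 5)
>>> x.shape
(3, 7)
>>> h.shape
(5, 11, 7)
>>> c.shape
(29, 5)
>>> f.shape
(3, 3, 3)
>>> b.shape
(3, 7, 3, 3)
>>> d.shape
(7, 7)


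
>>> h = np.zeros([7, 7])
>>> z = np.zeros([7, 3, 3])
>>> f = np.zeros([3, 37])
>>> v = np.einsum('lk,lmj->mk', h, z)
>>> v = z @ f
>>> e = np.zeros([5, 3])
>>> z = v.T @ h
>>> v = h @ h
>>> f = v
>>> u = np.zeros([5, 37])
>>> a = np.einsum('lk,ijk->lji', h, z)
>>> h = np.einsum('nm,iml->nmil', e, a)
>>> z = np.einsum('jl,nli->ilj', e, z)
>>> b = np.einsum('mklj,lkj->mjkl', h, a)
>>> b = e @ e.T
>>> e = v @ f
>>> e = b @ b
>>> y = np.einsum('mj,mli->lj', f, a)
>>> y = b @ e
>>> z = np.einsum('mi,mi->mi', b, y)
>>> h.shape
(5, 3, 7, 37)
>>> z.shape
(5, 5)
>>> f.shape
(7, 7)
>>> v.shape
(7, 7)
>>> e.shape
(5, 5)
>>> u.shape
(5, 37)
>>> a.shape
(7, 3, 37)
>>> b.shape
(5, 5)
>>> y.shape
(5, 5)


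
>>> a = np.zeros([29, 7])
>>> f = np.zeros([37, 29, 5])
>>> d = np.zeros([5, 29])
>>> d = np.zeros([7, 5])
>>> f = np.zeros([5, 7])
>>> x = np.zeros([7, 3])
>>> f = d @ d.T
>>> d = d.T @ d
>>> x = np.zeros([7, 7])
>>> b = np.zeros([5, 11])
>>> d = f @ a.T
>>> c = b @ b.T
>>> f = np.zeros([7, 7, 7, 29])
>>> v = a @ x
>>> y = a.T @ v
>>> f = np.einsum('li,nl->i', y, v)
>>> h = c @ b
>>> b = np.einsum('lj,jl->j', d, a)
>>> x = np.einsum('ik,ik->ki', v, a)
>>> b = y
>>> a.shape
(29, 7)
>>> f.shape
(7,)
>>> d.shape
(7, 29)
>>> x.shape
(7, 29)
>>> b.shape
(7, 7)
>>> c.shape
(5, 5)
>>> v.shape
(29, 7)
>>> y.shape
(7, 7)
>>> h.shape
(5, 11)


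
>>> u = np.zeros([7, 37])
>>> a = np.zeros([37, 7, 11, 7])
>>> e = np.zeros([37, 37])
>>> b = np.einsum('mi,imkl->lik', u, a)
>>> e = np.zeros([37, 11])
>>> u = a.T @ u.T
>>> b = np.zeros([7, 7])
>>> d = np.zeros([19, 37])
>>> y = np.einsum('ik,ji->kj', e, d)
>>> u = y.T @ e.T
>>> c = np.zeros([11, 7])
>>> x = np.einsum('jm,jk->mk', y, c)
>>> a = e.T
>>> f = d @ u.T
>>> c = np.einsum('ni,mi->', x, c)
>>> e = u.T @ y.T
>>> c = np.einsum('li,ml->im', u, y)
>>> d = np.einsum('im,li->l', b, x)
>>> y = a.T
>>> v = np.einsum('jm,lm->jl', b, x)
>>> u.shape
(19, 37)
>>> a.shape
(11, 37)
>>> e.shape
(37, 11)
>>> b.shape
(7, 7)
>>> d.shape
(19,)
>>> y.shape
(37, 11)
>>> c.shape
(37, 11)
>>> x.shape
(19, 7)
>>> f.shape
(19, 19)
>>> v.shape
(7, 19)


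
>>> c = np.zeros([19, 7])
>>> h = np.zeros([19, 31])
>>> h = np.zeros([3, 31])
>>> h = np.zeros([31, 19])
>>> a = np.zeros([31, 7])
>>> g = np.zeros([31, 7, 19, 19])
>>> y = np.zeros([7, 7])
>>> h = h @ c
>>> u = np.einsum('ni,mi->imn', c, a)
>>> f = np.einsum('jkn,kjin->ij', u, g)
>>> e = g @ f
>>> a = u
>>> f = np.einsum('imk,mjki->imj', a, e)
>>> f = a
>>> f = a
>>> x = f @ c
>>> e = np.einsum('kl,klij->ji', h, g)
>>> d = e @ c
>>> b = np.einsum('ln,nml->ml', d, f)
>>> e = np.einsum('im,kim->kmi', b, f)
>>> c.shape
(19, 7)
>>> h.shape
(31, 7)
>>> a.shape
(7, 31, 19)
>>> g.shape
(31, 7, 19, 19)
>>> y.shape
(7, 7)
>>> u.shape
(7, 31, 19)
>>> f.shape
(7, 31, 19)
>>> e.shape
(7, 19, 31)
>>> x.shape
(7, 31, 7)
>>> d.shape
(19, 7)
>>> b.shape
(31, 19)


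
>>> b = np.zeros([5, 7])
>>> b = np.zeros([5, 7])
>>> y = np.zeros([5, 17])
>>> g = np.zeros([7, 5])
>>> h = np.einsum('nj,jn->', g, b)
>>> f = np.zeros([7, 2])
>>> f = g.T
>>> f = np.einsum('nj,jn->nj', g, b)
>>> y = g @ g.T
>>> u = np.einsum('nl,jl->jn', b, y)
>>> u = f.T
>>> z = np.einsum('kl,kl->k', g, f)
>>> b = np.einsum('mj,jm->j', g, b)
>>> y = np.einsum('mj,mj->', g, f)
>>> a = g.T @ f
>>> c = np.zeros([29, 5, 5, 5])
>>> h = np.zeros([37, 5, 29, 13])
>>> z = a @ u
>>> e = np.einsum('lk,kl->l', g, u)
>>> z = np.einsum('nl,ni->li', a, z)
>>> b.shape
(5,)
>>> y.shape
()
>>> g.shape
(7, 5)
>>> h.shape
(37, 5, 29, 13)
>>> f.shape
(7, 5)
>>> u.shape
(5, 7)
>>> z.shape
(5, 7)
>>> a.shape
(5, 5)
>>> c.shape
(29, 5, 5, 5)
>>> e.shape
(7,)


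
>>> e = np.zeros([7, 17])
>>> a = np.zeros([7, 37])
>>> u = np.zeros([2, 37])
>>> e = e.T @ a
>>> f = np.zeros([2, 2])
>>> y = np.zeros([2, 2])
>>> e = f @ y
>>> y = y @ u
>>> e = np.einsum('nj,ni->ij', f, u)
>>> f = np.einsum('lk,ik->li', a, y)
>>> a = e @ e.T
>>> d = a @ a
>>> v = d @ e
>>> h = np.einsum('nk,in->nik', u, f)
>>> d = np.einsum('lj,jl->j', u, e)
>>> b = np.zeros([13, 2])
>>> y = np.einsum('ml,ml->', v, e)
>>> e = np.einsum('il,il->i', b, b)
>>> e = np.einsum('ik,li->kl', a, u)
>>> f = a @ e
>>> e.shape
(37, 2)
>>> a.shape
(37, 37)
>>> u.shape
(2, 37)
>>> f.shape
(37, 2)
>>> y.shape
()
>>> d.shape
(37,)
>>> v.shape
(37, 2)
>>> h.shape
(2, 7, 37)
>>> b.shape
(13, 2)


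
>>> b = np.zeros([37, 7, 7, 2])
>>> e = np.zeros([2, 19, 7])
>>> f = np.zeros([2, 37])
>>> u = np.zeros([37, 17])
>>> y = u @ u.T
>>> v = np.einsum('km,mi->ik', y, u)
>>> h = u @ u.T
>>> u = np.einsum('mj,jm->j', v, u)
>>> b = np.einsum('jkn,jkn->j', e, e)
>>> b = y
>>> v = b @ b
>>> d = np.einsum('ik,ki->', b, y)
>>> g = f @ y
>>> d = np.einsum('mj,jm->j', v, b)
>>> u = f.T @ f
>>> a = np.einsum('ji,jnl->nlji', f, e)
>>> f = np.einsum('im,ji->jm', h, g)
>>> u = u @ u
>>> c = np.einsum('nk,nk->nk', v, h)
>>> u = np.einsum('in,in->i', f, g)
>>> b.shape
(37, 37)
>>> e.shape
(2, 19, 7)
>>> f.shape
(2, 37)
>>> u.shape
(2,)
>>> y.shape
(37, 37)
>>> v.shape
(37, 37)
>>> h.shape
(37, 37)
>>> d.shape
(37,)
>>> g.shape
(2, 37)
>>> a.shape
(19, 7, 2, 37)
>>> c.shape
(37, 37)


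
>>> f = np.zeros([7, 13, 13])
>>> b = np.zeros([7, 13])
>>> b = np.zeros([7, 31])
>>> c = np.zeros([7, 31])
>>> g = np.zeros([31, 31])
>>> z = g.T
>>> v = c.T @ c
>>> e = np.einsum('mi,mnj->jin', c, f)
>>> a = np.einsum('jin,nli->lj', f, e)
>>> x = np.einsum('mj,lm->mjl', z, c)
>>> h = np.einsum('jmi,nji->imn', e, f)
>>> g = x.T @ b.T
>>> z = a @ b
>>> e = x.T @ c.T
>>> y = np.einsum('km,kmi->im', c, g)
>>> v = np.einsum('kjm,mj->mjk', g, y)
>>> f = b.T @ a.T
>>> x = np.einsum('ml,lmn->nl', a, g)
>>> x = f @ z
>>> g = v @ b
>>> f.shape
(31, 31)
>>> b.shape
(7, 31)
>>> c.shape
(7, 31)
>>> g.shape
(7, 31, 31)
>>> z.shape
(31, 31)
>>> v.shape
(7, 31, 7)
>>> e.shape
(7, 31, 7)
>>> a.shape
(31, 7)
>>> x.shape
(31, 31)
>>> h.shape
(13, 31, 7)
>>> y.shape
(7, 31)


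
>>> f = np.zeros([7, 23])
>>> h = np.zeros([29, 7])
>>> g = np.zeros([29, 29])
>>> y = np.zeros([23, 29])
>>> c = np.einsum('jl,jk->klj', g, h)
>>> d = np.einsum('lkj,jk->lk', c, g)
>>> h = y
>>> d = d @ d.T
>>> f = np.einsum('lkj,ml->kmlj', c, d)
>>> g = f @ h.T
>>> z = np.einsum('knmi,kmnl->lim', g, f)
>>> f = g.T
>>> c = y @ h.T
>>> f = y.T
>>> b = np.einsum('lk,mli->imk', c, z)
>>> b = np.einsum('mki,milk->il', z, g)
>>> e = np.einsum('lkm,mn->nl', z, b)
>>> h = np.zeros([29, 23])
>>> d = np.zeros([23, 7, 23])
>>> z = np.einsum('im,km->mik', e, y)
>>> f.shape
(29, 23)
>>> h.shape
(29, 23)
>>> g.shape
(29, 7, 7, 23)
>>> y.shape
(23, 29)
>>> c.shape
(23, 23)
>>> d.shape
(23, 7, 23)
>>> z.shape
(29, 7, 23)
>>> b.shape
(7, 7)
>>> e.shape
(7, 29)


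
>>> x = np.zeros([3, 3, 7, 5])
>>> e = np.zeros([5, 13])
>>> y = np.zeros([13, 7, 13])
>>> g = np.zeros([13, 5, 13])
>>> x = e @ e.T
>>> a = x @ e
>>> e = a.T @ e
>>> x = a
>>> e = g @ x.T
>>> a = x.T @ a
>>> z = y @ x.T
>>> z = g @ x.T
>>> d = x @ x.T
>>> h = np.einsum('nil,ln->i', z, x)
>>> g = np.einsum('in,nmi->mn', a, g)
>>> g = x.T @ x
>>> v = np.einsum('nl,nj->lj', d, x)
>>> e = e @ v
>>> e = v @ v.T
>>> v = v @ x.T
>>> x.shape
(5, 13)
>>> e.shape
(5, 5)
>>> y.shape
(13, 7, 13)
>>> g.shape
(13, 13)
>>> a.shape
(13, 13)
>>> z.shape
(13, 5, 5)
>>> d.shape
(5, 5)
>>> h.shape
(5,)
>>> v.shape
(5, 5)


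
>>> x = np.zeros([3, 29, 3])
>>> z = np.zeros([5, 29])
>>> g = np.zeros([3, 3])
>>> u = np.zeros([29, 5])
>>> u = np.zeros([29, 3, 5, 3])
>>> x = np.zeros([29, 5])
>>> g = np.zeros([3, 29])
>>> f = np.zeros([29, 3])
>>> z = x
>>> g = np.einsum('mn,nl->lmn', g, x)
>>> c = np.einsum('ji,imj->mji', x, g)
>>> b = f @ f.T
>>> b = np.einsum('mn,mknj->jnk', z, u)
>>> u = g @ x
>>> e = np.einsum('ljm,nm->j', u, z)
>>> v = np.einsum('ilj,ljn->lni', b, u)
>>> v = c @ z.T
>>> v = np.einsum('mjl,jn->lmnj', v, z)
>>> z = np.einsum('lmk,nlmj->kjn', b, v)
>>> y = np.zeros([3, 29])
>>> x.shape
(29, 5)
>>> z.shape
(3, 29, 29)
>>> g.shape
(5, 3, 29)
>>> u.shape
(5, 3, 5)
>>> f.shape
(29, 3)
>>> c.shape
(3, 29, 5)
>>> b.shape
(3, 5, 3)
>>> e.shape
(3,)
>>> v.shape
(29, 3, 5, 29)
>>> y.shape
(3, 29)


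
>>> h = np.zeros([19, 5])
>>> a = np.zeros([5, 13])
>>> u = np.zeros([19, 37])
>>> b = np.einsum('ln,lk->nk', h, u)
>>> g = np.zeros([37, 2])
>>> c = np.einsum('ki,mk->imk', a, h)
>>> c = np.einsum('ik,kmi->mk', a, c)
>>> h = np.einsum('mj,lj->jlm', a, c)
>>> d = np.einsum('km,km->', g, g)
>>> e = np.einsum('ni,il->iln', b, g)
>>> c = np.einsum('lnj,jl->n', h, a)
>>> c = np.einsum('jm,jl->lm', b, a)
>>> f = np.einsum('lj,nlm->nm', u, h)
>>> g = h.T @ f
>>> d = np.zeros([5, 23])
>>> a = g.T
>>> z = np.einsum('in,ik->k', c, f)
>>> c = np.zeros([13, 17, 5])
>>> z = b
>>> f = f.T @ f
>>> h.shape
(13, 19, 5)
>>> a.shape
(5, 19, 5)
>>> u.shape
(19, 37)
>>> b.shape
(5, 37)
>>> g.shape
(5, 19, 5)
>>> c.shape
(13, 17, 5)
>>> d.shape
(5, 23)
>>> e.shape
(37, 2, 5)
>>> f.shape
(5, 5)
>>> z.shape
(5, 37)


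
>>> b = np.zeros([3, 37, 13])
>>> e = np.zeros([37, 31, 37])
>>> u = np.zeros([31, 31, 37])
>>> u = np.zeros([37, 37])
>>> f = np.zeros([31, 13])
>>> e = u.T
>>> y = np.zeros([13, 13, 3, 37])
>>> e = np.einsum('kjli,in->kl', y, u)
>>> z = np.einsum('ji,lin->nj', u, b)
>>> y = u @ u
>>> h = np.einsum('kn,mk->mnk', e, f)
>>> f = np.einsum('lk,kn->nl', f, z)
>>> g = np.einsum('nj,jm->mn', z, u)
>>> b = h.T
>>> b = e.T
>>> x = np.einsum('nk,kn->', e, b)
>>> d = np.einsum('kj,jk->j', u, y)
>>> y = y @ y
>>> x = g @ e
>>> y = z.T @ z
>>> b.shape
(3, 13)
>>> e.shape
(13, 3)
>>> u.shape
(37, 37)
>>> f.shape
(37, 31)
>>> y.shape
(37, 37)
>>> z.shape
(13, 37)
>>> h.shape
(31, 3, 13)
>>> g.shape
(37, 13)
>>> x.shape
(37, 3)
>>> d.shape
(37,)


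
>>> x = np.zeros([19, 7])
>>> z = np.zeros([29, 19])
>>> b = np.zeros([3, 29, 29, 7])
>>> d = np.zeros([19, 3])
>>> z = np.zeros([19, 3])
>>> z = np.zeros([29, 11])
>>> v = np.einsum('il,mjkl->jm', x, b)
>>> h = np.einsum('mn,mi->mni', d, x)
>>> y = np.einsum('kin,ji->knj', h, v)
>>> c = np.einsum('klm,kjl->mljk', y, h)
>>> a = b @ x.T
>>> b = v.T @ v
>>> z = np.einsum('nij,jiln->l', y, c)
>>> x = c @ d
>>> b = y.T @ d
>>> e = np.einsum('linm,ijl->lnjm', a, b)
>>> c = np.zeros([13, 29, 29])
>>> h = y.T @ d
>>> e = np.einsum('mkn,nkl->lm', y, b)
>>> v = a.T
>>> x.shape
(29, 7, 3, 3)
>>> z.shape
(3,)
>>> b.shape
(29, 7, 3)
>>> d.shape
(19, 3)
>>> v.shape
(19, 29, 29, 3)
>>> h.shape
(29, 7, 3)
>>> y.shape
(19, 7, 29)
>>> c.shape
(13, 29, 29)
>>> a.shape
(3, 29, 29, 19)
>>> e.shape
(3, 19)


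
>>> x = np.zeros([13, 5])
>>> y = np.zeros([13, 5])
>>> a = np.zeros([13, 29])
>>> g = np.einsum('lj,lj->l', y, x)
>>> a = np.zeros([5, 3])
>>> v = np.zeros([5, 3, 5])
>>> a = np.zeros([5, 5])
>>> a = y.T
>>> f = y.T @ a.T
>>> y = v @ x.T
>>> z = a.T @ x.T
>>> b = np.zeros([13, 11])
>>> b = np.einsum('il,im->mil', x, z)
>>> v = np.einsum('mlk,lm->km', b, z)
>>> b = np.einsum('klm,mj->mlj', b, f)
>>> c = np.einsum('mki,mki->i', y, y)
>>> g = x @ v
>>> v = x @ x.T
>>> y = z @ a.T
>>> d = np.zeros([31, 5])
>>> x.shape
(13, 5)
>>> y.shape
(13, 5)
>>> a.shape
(5, 13)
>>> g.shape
(13, 13)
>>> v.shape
(13, 13)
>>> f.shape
(5, 5)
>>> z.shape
(13, 13)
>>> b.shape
(5, 13, 5)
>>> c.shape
(13,)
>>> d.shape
(31, 5)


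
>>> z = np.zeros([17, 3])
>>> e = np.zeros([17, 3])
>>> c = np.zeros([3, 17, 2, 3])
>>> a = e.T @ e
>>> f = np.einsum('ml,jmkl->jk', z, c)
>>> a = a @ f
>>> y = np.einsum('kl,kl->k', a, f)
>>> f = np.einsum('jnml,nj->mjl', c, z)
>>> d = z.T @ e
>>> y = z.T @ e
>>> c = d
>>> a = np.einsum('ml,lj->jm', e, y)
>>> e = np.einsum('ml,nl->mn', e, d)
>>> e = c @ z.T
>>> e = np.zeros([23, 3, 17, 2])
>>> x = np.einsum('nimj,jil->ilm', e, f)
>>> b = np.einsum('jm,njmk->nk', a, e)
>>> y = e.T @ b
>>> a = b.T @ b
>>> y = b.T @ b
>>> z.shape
(17, 3)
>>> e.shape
(23, 3, 17, 2)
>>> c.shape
(3, 3)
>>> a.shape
(2, 2)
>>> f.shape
(2, 3, 3)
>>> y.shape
(2, 2)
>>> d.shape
(3, 3)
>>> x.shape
(3, 3, 17)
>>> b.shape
(23, 2)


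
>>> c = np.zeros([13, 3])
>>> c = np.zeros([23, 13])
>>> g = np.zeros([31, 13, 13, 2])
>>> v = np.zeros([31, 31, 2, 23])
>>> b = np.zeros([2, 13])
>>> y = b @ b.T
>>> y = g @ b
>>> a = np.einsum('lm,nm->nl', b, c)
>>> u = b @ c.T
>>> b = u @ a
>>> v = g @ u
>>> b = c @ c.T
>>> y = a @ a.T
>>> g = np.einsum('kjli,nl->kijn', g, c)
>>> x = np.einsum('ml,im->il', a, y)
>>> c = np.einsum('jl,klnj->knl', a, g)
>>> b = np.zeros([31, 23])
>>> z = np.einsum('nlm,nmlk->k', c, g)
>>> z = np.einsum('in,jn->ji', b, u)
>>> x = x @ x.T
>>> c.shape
(31, 13, 2)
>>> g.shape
(31, 2, 13, 23)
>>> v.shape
(31, 13, 13, 23)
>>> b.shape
(31, 23)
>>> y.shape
(23, 23)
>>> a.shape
(23, 2)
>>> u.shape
(2, 23)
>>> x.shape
(23, 23)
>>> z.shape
(2, 31)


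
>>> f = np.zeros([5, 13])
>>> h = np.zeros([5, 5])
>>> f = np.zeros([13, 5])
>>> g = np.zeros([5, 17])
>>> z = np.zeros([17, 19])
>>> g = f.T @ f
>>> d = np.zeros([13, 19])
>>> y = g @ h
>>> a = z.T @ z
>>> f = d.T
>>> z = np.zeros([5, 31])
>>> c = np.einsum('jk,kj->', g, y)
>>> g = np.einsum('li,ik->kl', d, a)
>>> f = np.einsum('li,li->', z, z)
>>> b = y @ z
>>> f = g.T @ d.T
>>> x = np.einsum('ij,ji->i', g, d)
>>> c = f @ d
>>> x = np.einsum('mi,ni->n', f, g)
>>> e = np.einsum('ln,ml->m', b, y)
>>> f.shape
(13, 13)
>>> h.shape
(5, 5)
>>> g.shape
(19, 13)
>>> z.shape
(5, 31)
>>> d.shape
(13, 19)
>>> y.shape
(5, 5)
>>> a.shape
(19, 19)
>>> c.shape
(13, 19)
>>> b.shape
(5, 31)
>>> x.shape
(19,)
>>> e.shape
(5,)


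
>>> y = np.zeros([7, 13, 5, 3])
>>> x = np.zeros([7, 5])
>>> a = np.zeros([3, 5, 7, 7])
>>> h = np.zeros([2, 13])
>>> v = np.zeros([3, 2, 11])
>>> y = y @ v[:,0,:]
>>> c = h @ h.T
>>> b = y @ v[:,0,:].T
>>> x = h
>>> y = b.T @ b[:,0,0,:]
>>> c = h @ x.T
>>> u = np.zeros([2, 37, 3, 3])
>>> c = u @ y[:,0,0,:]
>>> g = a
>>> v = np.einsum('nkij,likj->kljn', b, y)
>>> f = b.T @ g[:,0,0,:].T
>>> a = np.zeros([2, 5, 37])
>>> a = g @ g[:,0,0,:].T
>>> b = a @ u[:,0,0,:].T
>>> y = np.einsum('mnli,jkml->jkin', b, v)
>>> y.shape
(13, 3, 2, 5)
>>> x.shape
(2, 13)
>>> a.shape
(3, 5, 7, 3)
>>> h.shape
(2, 13)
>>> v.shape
(13, 3, 3, 7)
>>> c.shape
(2, 37, 3, 3)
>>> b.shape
(3, 5, 7, 2)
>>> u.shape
(2, 37, 3, 3)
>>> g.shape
(3, 5, 7, 7)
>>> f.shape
(3, 5, 13, 3)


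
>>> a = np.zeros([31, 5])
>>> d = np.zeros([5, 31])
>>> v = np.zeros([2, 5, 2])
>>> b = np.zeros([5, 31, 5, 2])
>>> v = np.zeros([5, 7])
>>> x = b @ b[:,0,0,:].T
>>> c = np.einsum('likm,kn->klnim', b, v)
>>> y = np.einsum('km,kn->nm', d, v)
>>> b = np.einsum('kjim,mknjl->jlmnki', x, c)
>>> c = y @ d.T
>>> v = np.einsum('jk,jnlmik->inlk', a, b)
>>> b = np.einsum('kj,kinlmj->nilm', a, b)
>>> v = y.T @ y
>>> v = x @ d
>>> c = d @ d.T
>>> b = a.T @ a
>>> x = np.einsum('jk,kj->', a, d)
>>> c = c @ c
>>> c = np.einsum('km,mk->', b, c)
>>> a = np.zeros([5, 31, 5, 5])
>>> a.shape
(5, 31, 5, 5)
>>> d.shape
(5, 31)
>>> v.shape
(5, 31, 5, 31)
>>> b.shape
(5, 5)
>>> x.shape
()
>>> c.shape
()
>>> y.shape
(7, 31)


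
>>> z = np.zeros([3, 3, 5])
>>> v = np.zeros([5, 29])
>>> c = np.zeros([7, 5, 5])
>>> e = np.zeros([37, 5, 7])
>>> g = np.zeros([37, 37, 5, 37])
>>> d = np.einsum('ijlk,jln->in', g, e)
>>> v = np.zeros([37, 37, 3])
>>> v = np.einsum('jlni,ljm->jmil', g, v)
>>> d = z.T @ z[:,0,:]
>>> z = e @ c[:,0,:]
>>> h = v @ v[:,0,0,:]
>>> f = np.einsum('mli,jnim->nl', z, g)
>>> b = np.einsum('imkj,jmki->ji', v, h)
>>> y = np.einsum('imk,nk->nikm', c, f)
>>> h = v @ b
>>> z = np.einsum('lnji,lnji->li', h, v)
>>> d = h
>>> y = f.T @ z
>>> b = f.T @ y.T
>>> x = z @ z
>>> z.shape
(37, 37)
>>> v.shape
(37, 3, 37, 37)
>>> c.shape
(7, 5, 5)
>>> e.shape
(37, 5, 7)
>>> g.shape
(37, 37, 5, 37)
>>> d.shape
(37, 3, 37, 37)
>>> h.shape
(37, 3, 37, 37)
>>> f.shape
(37, 5)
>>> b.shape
(5, 5)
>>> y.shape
(5, 37)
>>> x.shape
(37, 37)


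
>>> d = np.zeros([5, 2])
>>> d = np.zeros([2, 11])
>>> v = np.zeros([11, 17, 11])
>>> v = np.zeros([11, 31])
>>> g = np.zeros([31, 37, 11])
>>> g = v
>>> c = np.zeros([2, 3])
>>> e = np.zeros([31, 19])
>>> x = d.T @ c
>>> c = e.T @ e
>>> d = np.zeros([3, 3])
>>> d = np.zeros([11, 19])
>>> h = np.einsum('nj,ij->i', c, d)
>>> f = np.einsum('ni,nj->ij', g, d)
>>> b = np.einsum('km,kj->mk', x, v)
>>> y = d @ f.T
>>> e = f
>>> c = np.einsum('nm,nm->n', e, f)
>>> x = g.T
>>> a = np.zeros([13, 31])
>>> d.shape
(11, 19)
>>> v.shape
(11, 31)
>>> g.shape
(11, 31)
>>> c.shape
(31,)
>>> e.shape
(31, 19)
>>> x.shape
(31, 11)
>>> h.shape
(11,)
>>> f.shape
(31, 19)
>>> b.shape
(3, 11)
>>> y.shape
(11, 31)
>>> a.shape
(13, 31)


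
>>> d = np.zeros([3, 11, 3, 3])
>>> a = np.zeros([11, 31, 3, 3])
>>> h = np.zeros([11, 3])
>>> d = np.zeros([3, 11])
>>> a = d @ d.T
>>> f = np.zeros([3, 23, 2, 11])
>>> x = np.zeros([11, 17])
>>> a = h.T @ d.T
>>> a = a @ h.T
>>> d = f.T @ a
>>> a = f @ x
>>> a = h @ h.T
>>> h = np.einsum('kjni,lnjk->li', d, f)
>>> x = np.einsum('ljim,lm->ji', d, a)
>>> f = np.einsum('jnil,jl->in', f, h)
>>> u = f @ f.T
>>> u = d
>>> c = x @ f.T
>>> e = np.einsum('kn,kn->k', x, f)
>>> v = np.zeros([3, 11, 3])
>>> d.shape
(11, 2, 23, 11)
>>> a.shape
(11, 11)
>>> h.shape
(3, 11)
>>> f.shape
(2, 23)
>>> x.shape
(2, 23)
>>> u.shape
(11, 2, 23, 11)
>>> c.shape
(2, 2)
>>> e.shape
(2,)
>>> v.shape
(3, 11, 3)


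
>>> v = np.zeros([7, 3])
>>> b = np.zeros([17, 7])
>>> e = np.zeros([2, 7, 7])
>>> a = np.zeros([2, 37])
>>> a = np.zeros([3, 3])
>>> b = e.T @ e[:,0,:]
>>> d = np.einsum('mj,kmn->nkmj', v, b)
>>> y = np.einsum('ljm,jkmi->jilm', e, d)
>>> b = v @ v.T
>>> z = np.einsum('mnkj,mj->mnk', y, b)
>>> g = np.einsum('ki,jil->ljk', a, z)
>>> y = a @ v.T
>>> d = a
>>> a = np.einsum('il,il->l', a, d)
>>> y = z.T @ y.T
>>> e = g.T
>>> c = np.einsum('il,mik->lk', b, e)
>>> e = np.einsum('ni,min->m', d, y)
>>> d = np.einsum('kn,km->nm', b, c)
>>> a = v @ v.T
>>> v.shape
(7, 3)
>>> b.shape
(7, 7)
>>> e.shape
(2,)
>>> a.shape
(7, 7)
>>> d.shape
(7, 2)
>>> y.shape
(2, 3, 3)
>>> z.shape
(7, 3, 2)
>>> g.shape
(2, 7, 3)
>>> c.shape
(7, 2)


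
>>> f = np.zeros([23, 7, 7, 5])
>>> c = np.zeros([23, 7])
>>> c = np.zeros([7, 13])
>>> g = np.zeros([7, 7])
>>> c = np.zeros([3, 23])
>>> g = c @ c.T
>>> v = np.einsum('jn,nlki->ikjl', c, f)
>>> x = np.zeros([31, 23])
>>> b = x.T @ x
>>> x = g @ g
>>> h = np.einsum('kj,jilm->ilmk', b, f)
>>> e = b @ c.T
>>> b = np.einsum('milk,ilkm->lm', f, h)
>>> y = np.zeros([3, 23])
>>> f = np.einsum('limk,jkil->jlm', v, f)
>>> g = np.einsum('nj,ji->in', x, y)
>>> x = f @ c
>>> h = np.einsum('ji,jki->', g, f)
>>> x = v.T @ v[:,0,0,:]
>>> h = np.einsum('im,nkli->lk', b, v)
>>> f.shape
(23, 5, 3)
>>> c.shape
(3, 23)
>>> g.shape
(23, 3)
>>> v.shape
(5, 7, 3, 7)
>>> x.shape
(7, 3, 7, 7)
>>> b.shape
(7, 23)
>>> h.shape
(3, 7)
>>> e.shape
(23, 3)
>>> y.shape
(3, 23)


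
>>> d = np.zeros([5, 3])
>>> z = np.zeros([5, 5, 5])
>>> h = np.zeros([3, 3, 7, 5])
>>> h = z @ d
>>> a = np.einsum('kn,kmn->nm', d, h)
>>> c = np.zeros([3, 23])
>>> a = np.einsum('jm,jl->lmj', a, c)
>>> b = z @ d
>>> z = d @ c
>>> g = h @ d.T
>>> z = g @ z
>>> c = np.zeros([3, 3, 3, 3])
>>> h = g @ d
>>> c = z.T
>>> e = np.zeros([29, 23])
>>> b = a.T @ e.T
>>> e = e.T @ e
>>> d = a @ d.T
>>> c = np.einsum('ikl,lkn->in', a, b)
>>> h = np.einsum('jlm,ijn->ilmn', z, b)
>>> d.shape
(23, 5, 5)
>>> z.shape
(5, 5, 23)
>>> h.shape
(3, 5, 23, 29)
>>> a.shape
(23, 5, 3)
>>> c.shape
(23, 29)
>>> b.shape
(3, 5, 29)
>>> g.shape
(5, 5, 5)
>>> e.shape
(23, 23)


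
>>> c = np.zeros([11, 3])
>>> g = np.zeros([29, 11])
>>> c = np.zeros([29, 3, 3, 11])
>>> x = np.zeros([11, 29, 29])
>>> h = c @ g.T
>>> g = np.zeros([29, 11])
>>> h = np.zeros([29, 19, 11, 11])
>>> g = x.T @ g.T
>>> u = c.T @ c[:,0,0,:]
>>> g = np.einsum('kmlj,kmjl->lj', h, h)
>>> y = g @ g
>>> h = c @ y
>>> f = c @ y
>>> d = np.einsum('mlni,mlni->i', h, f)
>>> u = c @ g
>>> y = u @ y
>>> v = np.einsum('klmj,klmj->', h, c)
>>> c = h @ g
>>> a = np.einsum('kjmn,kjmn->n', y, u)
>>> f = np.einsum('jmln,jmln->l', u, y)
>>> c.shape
(29, 3, 3, 11)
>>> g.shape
(11, 11)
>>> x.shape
(11, 29, 29)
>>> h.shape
(29, 3, 3, 11)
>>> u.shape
(29, 3, 3, 11)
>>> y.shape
(29, 3, 3, 11)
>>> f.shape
(3,)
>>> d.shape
(11,)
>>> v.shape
()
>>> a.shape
(11,)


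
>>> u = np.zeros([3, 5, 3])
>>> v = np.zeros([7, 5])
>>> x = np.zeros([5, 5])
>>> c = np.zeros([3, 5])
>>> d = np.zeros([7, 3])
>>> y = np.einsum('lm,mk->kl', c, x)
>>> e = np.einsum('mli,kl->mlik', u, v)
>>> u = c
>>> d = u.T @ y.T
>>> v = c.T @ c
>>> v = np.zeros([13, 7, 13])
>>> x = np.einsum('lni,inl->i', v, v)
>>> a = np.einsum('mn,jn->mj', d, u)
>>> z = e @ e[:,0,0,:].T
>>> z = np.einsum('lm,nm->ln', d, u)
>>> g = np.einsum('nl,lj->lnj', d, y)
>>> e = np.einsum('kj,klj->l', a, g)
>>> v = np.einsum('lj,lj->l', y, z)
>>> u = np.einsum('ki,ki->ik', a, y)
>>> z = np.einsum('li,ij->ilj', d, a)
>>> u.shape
(3, 5)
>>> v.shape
(5,)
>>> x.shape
(13,)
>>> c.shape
(3, 5)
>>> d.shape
(5, 5)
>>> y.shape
(5, 3)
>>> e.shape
(5,)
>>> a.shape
(5, 3)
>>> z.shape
(5, 5, 3)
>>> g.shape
(5, 5, 3)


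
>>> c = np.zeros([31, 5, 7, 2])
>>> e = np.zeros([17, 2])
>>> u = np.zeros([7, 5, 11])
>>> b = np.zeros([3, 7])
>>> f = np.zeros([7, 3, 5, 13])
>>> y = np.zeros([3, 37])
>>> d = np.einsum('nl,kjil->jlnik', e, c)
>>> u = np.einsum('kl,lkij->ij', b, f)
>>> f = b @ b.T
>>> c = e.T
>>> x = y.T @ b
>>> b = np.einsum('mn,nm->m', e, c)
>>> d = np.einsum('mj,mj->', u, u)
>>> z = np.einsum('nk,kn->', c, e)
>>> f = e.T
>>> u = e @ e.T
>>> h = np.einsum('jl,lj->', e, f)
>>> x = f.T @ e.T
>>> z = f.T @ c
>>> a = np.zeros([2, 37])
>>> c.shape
(2, 17)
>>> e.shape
(17, 2)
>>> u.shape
(17, 17)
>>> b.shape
(17,)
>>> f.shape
(2, 17)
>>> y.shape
(3, 37)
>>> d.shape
()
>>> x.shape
(17, 17)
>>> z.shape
(17, 17)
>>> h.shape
()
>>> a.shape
(2, 37)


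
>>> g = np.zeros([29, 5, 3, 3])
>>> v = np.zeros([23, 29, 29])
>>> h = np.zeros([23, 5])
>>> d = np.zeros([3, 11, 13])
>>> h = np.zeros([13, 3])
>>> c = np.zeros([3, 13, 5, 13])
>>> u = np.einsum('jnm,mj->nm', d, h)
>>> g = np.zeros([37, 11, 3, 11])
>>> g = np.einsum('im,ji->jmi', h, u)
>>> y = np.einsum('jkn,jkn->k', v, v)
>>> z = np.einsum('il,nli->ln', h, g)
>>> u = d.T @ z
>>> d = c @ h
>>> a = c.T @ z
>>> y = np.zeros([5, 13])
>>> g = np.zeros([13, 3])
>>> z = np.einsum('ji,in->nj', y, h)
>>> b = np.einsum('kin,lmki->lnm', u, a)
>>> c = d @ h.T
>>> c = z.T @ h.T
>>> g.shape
(13, 3)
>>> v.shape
(23, 29, 29)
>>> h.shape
(13, 3)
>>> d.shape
(3, 13, 5, 3)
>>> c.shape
(5, 13)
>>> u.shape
(13, 11, 11)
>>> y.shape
(5, 13)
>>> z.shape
(3, 5)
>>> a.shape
(13, 5, 13, 11)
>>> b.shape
(13, 11, 5)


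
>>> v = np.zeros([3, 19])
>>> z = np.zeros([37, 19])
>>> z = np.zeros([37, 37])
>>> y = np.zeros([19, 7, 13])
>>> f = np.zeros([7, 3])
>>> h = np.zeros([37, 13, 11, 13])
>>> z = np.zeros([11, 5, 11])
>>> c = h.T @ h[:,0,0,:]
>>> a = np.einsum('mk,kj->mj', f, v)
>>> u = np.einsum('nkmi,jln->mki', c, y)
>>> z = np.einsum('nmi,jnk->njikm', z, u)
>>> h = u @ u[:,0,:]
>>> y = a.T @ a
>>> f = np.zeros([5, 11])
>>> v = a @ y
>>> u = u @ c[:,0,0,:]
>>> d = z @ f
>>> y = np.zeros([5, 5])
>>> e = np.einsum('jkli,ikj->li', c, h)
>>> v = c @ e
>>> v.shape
(13, 11, 13, 13)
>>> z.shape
(11, 13, 11, 13, 5)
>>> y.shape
(5, 5)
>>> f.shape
(5, 11)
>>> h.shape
(13, 11, 13)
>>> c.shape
(13, 11, 13, 13)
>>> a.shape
(7, 19)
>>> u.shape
(13, 11, 13)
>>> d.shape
(11, 13, 11, 13, 11)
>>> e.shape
(13, 13)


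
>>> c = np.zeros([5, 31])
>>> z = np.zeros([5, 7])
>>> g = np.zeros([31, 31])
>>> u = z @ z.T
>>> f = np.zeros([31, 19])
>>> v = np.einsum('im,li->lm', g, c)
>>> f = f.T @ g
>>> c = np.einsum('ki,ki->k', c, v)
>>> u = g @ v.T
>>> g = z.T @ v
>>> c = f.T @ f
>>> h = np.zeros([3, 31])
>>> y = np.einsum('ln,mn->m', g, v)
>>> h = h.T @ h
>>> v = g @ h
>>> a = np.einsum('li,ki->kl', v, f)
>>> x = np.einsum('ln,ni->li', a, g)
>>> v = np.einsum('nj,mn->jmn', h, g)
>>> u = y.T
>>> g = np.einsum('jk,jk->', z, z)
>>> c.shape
(31, 31)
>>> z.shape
(5, 7)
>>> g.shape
()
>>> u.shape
(5,)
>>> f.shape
(19, 31)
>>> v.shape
(31, 7, 31)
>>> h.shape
(31, 31)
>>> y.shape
(5,)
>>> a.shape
(19, 7)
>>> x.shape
(19, 31)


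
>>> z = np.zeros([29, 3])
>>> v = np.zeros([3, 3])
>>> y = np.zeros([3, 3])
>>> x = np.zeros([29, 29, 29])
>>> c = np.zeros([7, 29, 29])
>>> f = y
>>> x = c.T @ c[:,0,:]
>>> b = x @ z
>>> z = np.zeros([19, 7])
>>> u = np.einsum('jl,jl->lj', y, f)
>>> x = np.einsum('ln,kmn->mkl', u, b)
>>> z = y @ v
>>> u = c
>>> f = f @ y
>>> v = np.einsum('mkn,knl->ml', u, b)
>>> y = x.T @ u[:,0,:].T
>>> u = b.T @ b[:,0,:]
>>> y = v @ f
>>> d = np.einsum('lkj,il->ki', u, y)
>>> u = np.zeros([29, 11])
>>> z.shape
(3, 3)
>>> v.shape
(7, 3)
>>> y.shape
(7, 3)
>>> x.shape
(29, 29, 3)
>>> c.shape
(7, 29, 29)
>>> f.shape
(3, 3)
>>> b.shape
(29, 29, 3)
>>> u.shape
(29, 11)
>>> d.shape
(29, 7)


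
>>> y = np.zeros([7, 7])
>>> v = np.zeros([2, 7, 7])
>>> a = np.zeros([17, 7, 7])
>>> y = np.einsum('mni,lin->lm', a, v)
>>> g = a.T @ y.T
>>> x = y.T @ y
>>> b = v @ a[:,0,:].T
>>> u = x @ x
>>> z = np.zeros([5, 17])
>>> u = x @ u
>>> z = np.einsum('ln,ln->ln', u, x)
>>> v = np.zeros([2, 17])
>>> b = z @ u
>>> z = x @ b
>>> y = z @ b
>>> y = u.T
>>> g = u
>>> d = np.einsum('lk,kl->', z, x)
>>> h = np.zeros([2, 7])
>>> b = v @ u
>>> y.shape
(17, 17)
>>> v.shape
(2, 17)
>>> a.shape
(17, 7, 7)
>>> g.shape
(17, 17)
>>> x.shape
(17, 17)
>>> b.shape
(2, 17)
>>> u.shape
(17, 17)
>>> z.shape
(17, 17)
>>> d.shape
()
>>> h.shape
(2, 7)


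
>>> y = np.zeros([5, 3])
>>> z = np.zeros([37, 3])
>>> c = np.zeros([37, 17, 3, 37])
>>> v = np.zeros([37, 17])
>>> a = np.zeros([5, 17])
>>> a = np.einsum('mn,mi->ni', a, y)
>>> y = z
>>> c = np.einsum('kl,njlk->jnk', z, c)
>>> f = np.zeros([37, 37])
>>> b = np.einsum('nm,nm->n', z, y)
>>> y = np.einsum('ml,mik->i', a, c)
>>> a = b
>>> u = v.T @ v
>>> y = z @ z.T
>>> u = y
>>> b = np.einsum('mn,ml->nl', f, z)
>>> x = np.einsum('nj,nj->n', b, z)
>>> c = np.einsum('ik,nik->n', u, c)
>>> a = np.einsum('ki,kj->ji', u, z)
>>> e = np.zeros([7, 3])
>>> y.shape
(37, 37)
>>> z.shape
(37, 3)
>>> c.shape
(17,)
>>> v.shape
(37, 17)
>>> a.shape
(3, 37)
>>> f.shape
(37, 37)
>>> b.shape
(37, 3)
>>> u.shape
(37, 37)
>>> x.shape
(37,)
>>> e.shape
(7, 3)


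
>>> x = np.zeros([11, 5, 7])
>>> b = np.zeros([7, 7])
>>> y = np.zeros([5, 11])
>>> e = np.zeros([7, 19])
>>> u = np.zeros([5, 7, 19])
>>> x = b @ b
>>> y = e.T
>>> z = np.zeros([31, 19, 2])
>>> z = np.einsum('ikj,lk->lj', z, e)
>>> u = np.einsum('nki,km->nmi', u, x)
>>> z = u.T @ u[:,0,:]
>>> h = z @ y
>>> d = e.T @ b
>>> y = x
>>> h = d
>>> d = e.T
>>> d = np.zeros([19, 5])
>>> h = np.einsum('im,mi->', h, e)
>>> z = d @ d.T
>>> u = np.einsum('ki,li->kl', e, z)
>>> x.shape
(7, 7)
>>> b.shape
(7, 7)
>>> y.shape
(7, 7)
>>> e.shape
(7, 19)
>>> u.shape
(7, 19)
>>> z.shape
(19, 19)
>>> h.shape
()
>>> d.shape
(19, 5)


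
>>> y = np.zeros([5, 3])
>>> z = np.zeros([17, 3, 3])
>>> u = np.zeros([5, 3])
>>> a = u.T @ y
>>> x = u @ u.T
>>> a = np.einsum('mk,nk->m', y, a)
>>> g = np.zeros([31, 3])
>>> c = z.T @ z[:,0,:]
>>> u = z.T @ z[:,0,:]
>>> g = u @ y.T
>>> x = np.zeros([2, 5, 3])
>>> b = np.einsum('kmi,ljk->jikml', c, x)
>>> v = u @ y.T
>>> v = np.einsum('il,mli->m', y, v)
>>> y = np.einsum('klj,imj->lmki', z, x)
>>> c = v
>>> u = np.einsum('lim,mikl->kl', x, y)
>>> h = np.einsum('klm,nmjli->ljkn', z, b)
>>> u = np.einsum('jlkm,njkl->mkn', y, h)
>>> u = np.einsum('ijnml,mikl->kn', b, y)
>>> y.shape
(3, 5, 17, 2)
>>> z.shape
(17, 3, 3)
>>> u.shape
(17, 3)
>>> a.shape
(5,)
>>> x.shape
(2, 5, 3)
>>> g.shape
(3, 3, 5)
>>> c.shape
(3,)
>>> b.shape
(5, 3, 3, 3, 2)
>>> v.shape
(3,)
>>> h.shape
(3, 3, 17, 5)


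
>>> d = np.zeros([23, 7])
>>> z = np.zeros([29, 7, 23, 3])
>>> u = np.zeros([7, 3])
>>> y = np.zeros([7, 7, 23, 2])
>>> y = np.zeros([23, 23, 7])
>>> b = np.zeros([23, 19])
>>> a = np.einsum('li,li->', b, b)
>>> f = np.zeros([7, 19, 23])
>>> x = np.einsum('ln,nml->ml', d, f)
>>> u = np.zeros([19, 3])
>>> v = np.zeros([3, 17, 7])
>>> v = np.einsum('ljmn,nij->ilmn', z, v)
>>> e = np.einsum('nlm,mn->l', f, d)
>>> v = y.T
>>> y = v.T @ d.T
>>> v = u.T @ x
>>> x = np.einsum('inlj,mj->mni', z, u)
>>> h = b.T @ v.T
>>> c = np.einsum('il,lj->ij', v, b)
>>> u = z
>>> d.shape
(23, 7)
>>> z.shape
(29, 7, 23, 3)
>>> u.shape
(29, 7, 23, 3)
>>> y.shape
(23, 23, 23)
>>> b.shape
(23, 19)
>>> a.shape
()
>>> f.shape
(7, 19, 23)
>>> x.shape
(19, 7, 29)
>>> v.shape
(3, 23)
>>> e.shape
(19,)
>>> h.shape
(19, 3)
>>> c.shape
(3, 19)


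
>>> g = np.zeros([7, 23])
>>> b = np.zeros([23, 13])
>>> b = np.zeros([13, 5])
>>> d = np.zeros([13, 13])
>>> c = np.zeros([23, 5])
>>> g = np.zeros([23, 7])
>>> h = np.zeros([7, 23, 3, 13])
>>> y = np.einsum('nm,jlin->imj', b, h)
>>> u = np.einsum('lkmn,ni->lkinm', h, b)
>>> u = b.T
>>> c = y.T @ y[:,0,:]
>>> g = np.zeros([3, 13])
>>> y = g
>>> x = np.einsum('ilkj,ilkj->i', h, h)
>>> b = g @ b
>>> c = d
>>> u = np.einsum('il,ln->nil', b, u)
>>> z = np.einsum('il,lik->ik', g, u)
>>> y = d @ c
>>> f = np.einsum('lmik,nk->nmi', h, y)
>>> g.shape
(3, 13)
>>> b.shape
(3, 5)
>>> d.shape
(13, 13)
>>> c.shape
(13, 13)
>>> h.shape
(7, 23, 3, 13)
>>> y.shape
(13, 13)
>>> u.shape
(13, 3, 5)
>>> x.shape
(7,)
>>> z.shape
(3, 5)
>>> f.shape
(13, 23, 3)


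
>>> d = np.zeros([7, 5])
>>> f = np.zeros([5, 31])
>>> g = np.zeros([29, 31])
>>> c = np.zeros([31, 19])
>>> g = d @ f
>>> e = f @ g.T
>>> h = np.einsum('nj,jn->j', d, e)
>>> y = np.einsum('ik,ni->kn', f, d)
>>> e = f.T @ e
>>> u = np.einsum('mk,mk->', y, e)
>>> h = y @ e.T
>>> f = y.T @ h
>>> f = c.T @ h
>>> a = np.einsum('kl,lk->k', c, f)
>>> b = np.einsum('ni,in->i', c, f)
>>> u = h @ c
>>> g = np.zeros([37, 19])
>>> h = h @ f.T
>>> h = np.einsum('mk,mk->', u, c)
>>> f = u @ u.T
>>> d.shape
(7, 5)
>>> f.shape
(31, 31)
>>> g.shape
(37, 19)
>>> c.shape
(31, 19)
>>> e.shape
(31, 7)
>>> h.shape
()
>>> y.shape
(31, 7)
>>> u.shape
(31, 19)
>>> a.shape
(31,)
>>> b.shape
(19,)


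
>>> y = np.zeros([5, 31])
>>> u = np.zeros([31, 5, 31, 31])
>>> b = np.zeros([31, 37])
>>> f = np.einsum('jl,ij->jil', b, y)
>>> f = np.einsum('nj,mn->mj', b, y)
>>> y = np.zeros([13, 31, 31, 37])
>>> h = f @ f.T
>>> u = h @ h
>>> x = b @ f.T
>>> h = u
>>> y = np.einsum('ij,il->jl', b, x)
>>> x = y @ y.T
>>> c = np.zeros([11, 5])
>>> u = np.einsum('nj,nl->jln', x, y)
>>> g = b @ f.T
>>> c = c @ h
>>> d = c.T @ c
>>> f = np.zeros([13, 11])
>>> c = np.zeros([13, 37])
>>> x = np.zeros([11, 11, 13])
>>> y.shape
(37, 5)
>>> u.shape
(37, 5, 37)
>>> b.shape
(31, 37)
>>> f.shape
(13, 11)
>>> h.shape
(5, 5)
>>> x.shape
(11, 11, 13)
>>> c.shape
(13, 37)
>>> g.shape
(31, 5)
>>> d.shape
(5, 5)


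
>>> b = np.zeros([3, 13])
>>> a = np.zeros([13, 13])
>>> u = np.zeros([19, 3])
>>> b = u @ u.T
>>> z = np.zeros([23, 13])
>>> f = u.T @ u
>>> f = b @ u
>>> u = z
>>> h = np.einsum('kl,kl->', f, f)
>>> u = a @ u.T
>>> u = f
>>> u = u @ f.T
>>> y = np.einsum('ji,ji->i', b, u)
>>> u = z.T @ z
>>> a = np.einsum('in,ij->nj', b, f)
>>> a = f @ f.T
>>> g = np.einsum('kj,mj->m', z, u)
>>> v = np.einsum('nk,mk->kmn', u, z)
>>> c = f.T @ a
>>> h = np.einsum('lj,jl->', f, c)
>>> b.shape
(19, 19)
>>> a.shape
(19, 19)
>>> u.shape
(13, 13)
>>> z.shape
(23, 13)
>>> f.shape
(19, 3)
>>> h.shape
()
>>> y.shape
(19,)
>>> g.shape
(13,)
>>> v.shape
(13, 23, 13)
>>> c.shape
(3, 19)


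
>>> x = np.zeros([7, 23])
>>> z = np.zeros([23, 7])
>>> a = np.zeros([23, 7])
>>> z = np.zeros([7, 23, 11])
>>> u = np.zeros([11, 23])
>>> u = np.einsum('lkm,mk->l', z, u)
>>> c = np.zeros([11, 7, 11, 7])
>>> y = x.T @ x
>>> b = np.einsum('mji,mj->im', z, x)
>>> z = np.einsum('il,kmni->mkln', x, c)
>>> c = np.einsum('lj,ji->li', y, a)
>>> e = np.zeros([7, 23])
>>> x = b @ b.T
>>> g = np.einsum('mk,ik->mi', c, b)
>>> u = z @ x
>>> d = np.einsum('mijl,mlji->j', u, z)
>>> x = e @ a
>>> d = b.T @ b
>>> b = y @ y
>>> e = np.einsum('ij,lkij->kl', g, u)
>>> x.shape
(7, 7)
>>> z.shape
(7, 11, 23, 11)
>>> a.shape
(23, 7)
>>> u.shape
(7, 11, 23, 11)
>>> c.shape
(23, 7)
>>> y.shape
(23, 23)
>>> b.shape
(23, 23)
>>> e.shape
(11, 7)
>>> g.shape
(23, 11)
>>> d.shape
(7, 7)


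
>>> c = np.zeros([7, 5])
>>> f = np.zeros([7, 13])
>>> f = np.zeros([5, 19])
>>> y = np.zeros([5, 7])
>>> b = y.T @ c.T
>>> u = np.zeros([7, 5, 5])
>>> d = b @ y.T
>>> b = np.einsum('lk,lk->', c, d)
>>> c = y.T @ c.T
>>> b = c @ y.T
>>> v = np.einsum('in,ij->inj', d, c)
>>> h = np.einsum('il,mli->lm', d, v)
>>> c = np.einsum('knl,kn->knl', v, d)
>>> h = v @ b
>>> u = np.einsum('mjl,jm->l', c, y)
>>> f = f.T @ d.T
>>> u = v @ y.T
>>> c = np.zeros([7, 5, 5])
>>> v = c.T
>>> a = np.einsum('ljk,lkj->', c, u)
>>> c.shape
(7, 5, 5)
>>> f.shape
(19, 7)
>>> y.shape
(5, 7)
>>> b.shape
(7, 5)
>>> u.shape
(7, 5, 5)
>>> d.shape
(7, 5)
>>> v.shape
(5, 5, 7)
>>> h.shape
(7, 5, 5)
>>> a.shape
()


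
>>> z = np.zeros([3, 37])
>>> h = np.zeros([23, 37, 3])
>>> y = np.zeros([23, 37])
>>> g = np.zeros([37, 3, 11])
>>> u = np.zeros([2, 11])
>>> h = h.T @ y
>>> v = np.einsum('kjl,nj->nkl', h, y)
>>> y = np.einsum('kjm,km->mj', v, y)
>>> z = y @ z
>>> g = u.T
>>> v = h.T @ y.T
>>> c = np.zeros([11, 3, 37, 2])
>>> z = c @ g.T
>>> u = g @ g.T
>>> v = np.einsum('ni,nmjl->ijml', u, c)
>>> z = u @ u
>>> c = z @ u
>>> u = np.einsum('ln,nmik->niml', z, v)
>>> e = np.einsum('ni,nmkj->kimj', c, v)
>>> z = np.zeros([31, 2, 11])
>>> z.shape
(31, 2, 11)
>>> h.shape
(3, 37, 37)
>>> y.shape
(37, 3)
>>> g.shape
(11, 2)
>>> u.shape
(11, 3, 37, 11)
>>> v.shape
(11, 37, 3, 2)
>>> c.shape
(11, 11)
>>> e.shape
(3, 11, 37, 2)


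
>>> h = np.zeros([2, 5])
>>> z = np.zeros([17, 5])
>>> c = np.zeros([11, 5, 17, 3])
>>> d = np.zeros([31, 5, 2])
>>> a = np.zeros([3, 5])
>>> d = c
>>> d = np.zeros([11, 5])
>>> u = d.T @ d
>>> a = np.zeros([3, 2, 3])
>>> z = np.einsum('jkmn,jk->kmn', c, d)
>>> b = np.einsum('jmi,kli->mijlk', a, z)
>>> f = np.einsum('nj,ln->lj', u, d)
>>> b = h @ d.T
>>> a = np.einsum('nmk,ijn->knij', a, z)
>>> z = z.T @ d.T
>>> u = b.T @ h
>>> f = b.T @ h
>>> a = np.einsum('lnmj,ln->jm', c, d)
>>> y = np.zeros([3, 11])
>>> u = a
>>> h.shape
(2, 5)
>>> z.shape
(3, 17, 11)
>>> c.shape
(11, 5, 17, 3)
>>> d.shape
(11, 5)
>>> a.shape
(3, 17)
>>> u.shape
(3, 17)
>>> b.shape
(2, 11)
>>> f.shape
(11, 5)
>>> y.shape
(3, 11)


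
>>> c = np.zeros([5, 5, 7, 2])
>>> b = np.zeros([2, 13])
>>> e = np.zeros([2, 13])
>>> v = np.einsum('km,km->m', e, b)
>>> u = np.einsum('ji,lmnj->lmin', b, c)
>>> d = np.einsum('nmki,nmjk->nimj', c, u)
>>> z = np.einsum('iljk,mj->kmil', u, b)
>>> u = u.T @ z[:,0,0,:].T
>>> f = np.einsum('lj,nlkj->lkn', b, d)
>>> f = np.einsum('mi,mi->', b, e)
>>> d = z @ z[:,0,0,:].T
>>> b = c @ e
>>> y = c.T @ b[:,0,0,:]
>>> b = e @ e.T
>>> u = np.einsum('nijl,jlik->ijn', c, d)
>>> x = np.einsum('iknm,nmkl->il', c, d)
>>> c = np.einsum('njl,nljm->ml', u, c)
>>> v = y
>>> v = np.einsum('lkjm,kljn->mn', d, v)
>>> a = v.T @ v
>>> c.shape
(2, 5)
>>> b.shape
(2, 2)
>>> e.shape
(2, 13)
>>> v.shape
(7, 13)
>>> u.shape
(5, 7, 5)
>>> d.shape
(7, 2, 5, 7)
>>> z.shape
(7, 2, 5, 5)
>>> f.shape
()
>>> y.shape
(2, 7, 5, 13)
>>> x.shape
(5, 7)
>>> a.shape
(13, 13)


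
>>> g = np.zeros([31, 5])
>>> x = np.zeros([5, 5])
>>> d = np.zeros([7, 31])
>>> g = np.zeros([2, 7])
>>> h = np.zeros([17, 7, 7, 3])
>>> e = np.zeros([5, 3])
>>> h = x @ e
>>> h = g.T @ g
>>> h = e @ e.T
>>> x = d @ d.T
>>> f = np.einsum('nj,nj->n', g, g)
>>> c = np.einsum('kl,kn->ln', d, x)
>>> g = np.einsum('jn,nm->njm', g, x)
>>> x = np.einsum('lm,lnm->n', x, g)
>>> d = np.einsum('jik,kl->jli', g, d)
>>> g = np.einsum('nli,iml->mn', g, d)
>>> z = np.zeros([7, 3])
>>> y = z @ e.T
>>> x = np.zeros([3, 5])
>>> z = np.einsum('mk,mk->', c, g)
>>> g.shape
(31, 7)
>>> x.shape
(3, 5)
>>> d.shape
(7, 31, 2)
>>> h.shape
(5, 5)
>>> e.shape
(5, 3)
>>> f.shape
(2,)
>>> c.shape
(31, 7)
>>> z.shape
()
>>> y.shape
(7, 5)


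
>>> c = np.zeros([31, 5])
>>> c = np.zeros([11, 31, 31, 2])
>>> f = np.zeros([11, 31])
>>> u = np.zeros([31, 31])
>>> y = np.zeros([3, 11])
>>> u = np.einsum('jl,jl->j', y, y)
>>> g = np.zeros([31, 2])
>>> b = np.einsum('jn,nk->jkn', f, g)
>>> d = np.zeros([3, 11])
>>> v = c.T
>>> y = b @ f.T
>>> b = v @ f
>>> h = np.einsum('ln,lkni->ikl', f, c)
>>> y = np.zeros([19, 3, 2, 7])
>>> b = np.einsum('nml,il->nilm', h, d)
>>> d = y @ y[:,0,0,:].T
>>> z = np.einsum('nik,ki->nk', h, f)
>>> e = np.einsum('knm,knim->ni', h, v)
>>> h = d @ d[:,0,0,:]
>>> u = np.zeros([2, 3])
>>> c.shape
(11, 31, 31, 2)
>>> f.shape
(11, 31)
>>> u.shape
(2, 3)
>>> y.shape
(19, 3, 2, 7)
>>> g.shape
(31, 2)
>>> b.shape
(2, 3, 11, 31)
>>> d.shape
(19, 3, 2, 19)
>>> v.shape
(2, 31, 31, 11)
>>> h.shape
(19, 3, 2, 19)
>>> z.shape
(2, 11)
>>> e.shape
(31, 31)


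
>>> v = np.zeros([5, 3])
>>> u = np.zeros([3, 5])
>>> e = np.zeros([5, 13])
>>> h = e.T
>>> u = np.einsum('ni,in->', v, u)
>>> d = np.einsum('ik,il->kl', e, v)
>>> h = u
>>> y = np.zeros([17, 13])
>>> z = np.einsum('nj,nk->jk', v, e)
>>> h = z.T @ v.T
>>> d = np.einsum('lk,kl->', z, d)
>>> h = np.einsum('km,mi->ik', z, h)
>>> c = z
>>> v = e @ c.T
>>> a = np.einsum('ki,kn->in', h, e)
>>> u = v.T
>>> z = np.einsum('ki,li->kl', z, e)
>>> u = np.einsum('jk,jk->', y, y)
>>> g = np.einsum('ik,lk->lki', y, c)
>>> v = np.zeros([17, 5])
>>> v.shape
(17, 5)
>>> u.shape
()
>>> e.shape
(5, 13)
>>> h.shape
(5, 3)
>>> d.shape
()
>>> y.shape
(17, 13)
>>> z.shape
(3, 5)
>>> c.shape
(3, 13)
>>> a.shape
(3, 13)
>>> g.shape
(3, 13, 17)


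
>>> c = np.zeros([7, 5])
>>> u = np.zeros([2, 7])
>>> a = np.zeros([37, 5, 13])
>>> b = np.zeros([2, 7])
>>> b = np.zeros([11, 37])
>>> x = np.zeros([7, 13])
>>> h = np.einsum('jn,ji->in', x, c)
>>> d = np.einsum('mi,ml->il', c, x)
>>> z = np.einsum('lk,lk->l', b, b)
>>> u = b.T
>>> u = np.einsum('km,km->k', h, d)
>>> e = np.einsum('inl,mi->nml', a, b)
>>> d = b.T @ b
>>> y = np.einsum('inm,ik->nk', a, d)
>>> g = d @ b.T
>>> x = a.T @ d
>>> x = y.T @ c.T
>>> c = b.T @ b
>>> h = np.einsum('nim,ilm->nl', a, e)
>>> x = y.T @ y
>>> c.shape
(37, 37)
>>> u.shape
(5,)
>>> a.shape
(37, 5, 13)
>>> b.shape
(11, 37)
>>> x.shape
(37, 37)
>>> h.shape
(37, 11)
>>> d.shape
(37, 37)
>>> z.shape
(11,)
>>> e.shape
(5, 11, 13)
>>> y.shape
(5, 37)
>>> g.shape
(37, 11)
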